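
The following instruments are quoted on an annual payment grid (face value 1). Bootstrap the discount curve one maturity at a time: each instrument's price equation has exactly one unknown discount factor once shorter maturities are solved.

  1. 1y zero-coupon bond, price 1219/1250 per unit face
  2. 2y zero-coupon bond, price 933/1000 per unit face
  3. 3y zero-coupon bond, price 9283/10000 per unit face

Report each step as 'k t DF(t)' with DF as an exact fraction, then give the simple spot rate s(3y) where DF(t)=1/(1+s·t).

1 1 1219/1250
2 2 933/1000
3 3 9283/10000
s(3y) = (1/(9283/10000) − 1)/(3) = 239/9283 ≈ 2.5746%

step 1 [1y] zero: DF = P = 1219/1250 ≈ 0.975200
step 2 [2y] zero: DF = P = 933/1000 ≈ 0.933000
step 3 [3y] zero: DF = P = 9283/10000 ≈ 0.928300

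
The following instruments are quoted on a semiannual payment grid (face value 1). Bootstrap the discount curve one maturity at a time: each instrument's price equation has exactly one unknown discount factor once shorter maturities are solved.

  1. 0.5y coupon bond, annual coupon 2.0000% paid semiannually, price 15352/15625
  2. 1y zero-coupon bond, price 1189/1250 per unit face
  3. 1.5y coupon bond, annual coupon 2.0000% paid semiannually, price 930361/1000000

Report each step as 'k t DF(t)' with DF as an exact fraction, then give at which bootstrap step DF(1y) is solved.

step 1 [0.5y] bond c/2=1/100: DF=(15352/15625 − 1/100·(0))/(1+1/100) = 608/625 ≈ 0.972800
step 2 [1y] zero: DF = P = 1189/1250 ≈ 0.951200
step 3 [1.5y] bond c/2=1/100: DF=(930361/1000000 − 1/100·(0.972800+0.951200))/(1+1/100) = 9021/10000 ≈ 0.902100

1 1/2 608/625
2 1 1189/1250
3 3/2 9021/10000
DF(1y) is solved at step 2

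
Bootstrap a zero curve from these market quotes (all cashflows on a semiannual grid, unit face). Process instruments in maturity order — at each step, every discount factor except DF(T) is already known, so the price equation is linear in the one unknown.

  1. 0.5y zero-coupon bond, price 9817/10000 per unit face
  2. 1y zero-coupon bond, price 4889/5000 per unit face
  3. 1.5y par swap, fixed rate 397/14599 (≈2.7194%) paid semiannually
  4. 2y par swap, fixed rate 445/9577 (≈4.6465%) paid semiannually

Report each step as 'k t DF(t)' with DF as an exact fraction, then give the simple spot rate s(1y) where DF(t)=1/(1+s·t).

step 1 [0.5y] zero: DF = P = 9817/10000 ≈ 0.981700
step 2 [1y] zero: DF = P = 4889/5000 ≈ 0.977800
step 3 [1.5y] swap r/2=397/29198: DF=(1 − 397/29198·(0.981700+0.977800))/(1+397/29198) = 9603/10000 ≈ 0.960300
step 4 [2y] swap r/2=445/19154: DF=(1 − 445/19154·(0.981700+0.977800+0.960300))/(1+445/19154) = 911/1000 ≈ 0.911000

1 1/2 9817/10000
2 1 4889/5000
3 3/2 9603/10000
4 2 911/1000
s(1y) = (1/(4889/5000) − 1)/(1) = 111/4889 ≈ 2.2704%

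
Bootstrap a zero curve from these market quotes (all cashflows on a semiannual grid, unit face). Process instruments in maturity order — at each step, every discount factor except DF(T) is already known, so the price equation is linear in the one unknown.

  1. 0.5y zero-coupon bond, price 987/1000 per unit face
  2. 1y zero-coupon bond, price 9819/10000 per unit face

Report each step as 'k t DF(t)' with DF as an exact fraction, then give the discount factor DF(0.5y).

step 1 [0.5y] zero: DF = P = 987/1000 ≈ 0.987000
step 2 [1y] zero: DF = P = 9819/10000 ≈ 0.981900

1 1/2 987/1000
2 1 9819/10000
DF(0.5y) = 987/1000 ≈ 0.987000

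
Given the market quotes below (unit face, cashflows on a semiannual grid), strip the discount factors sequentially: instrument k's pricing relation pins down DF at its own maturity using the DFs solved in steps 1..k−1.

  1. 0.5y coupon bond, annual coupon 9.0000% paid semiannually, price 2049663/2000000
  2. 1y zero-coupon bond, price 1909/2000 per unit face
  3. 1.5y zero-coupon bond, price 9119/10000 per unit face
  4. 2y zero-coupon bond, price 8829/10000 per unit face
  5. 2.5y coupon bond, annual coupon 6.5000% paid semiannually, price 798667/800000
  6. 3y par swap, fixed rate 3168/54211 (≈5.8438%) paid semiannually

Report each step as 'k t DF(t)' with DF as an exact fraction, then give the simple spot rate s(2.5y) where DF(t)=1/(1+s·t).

1 1/2 9807/10000
2 1 1909/2000
3 3/2 9119/10000
4 2 8829/10000
5 5/2 1699/2000
6 3 526/625
s(2.5y) = (1/(1699/2000) − 1)/(5/2) = 602/8495 ≈ 7.0865%

step 1 [0.5y] bond c/2=9/200: DF=(2049663/2000000 − 9/200·(0))/(1+9/200) = 9807/10000 ≈ 0.980700
step 2 [1y] zero: DF = P = 1909/2000 ≈ 0.954500
step 3 [1.5y] zero: DF = P = 9119/10000 ≈ 0.911900
step 4 [2y] zero: DF = P = 8829/10000 ≈ 0.882900
step 5 [2.5y] bond c/2=13/400: DF=(798667/800000 − 13/400·(0.980700+0.954500+0.911900+0.882900))/(1+13/400) = 1699/2000 ≈ 0.849500
step 6 [3y] swap r/2=1584/54211: DF=(1 − 1584/54211·(0.980700+0.954500+0.911900+0.882900+0.849500))/(1+1584/54211) = 526/625 ≈ 0.841600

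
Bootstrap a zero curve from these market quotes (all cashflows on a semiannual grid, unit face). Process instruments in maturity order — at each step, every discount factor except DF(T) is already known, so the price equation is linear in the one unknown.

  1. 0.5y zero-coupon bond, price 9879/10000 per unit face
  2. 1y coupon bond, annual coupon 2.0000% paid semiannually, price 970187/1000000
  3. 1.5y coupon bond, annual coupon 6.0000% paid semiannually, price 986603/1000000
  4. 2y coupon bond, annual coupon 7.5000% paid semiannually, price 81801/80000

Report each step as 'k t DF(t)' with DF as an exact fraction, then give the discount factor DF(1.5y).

step 1 [0.5y] zero: DF = P = 9879/10000 ≈ 0.987900
step 2 [1y] bond c/2=1/100: DF=(970187/1000000 − 1/100·(0.987900))/(1+1/100) = 2377/2500 ≈ 0.950800
step 3 [1.5y] bond c/2=3/100: DF=(986603/1000000 − 3/100·(0.987900+0.950800))/(1+3/100) = 4507/5000 ≈ 0.901400
step 4 [2y] bond c/2=3/80: DF=(81801/80000 − 3/80·(0.987900+0.950800+0.901400))/(1+3/80) = 8829/10000 ≈ 0.882900

1 1/2 9879/10000
2 1 2377/2500
3 3/2 4507/5000
4 2 8829/10000
DF(1.5y) = 4507/5000 ≈ 0.901400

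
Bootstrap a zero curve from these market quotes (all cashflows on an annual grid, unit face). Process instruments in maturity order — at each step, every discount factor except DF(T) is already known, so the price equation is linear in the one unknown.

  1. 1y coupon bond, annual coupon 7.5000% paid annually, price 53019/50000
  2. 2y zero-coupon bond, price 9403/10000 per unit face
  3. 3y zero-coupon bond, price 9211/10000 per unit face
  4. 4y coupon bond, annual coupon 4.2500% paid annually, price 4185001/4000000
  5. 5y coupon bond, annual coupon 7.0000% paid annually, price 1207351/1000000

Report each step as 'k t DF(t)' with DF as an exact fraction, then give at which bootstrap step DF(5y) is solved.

step 1 [1y] bond c/1=3/40: DF=(53019/50000 − 3/40·(0))/(1+3/40) = 1233/1250 ≈ 0.986400
step 2 [2y] zero: DF = P = 9403/10000 ≈ 0.940300
step 3 [3y] zero: DF = P = 9211/10000 ≈ 0.921100
step 4 [4y] bond c/1=17/400: DF=(4185001/4000000 − 17/400·(0.986400+0.940300+0.921100))/(1+17/400) = 71/80 ≈ 0.887500
step 5 [5y] bond c/1=7/100: DF=(1207351/1000000 − 7/100·(0.986400+0.940300+0.921100+0.887500))/(1+7/100) = 221/250 ≈ 0.884000

1 1 1233/1250
2 2 9403/10000
3 3 9211/10000
4 4 71/80
5 5 221/250
DF(5y) is solved at step 5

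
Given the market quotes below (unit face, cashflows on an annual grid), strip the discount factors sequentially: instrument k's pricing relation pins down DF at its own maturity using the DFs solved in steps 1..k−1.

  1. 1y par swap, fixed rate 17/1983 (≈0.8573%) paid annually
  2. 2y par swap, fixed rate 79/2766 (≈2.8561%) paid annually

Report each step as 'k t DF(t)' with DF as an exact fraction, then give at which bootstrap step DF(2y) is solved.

1 1 1983/2000
2 2 9447/10000
DF(2y) is solved at step 2

step 1 [1y] swap r/1=17/1983: DF=(1 − 17/1983·(0))/(1+17/1983) = 1983/2000 ≈ 0.991500
step 2 [2y] swap r/1=79/2766: DF=(1 − 79/2766·(0.991500))/(1+79/2766) = 9447/10000 ≈ 0.944700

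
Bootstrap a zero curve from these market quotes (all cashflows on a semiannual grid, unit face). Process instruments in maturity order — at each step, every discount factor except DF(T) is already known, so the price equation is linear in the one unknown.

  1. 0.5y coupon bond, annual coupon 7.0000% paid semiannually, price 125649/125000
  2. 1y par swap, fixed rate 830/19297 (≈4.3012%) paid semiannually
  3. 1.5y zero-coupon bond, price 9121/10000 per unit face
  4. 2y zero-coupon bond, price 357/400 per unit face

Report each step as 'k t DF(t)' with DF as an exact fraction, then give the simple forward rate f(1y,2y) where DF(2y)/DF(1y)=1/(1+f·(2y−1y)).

1 1/2 607/625
2 1 1917/2000
3 3/2 9121/10000
4 2 357/400
f(1y,2y) = ((1917/2000)/(357/400) − 1)/(1) = 44/595 ≈ 7.3950%

step 1 [0.5y] bond c/2=7/200: DF=(125649/125000 − 7/200·(0))/(1+7/200) = 607/625 ≈ 0.971200
step 2 [1y] swap r/2=415/19297: DF=(1 − 415/19297·(0.971200))/(1+415/19297) = 1917/2000 ≈ 0.958500
step 3 [1.5y] zero: DF = P = 9121/10000 ≈ 0.912100
step 4 [2y] zero: DF = P = 357/400 ≈ 0.892500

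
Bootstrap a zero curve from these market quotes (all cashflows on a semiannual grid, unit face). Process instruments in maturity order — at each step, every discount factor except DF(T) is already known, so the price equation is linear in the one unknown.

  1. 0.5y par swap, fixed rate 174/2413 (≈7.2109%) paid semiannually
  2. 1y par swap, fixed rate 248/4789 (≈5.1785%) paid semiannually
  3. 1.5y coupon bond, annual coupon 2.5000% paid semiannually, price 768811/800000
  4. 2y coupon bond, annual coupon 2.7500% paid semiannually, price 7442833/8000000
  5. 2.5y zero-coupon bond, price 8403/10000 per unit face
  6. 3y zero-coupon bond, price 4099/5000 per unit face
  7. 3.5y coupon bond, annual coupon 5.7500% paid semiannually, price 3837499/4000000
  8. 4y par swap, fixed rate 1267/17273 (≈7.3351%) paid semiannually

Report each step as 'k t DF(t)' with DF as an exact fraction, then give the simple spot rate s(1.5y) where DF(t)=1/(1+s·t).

1 1/2 2413/2500
2 1 594/625
3 3/2 1851/2000
4 2 1099/1250
5 5/2 8403/10000
6 3 4099/5000
7 7/2 3911/5000
8 4 3733/5000
s(1.5y) = (1/(1851/2000) − 1)/(3/2) = 298/5553 ≈ 5.3665%

step 1 [0.5y] swap r/2=87/2413: DF=(1 − 87/2413·(0))/(1+87/2413) = 2413/2500 ≈ 0.965200
step 2 [1y] swap r/2=124/4789: DF=(1 − 124/4789·(0.965200))/(1+124/4789) = 594/625 ≈ 0.950400
step 3 [1.5y] bond c/2=1/80: DF=(768811/800000 − 1/80·(0.965200+0.950400))/(1+1/80) = 1851/2000 ≈ 0.925500
step 4 [2y] bond c/2=11/800: DF=(7442833/8000000 − 11/800·(0.965200+0.950400+0.925500))/(1+11/800) = 1099/1250 ≈ 0.879200
step 5 [2.5y] zero: DF = P = 8403/10000 ≈ 0.840300
step 6 [3y] zero: DF = P = 4099/5000 ≈ 0.819800
step 7 [3.5y] bond c/2=23/800: DF=(3837499/4000000 − 23/800·(0.965200+0.950400+0.925500+0.879200+0.840300+0.819800))/(1+23/800) = 3911/5000 ≈ 0.782200
step 8 [4y] swap r/2=1267/34546: DF=(1 − 1267/34546·(0.965200+0.950400+0.925500+0.879200+0.840300+0.819800+0.782200))/(1+1267/34546) = 3733/5000 ≈ 0.746600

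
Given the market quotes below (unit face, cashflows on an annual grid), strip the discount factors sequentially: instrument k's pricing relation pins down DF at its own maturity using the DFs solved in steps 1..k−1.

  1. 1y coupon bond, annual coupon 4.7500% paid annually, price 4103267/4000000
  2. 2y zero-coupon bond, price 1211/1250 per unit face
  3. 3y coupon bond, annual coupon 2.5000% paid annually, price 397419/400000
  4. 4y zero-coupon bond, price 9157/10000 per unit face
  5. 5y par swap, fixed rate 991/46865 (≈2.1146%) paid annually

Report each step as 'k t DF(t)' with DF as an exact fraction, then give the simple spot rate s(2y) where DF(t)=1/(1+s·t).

1 1 9793/10000
2 2 1211/1250
3 3 4609/5000
4 4 9157/10000
5 5 9009/10000
s(2y) = (1/(1211/1250) − 1)/(2) = 39/2422 ≈ 1.6102%

step 1 [1y] bond c/1=19/400: DF=(4103267/4000000 − 19/400·(0))/(1+19/400) = 9793/10000 ≈ 0.979300
step 2 [2y] zero: DF = P = 1211/1250 ≈ 0.968800
step 3 [3y] bond c/1=1/40: DF=(397419/400000 − 1/40·(0.979300+0.968800))/(1+1/40) = 4609/5000 ≈ 0.921800
step 4 [4y] zero: DF = P = 9157/10000 ≈ 0.915700
step 5 [5y] swap r/1=991/46865: DF=(1 − 991/46865·(0.979300+0.968800+0.921800+0.915700))/(1+991/46865) = 9009/10000 ≈ 0.900900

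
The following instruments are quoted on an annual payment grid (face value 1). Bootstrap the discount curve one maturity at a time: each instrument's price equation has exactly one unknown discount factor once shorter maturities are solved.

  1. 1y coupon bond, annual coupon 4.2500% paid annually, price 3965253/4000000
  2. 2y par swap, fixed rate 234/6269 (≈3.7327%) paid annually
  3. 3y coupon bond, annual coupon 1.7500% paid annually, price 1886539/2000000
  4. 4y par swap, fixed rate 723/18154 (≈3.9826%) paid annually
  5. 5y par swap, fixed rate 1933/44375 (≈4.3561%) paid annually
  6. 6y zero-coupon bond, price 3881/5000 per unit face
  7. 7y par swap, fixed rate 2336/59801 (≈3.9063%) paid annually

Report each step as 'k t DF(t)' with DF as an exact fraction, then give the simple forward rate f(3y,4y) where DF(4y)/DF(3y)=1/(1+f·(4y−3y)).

1 1 9509/10000
2 2 4649/5000
3 3 8947/10000
4 4 4277/5000
5 5 8067/10000
6 6 3881/5000
7 7 479/625
f(3y,4y) = ((8947/10000)/(4277/5000) − 1)/(1) = 393/8554 ≈ 4.5943%

step 1 [1y] bond c/1=17/400: DF=(3965253/4000000 − 17/400·(0))/(1+17/400) = 9509/10000 ≈ 0.950900
step 2 [2y] swap r/1=234/6269: DF=(1 − 234/6269·(0.950900))/(1+234/6269) = 4649/5000 ≈ 0.929800
step 3 [3y] bond c/1=7/400: DF=(1886539/2000000 − 7/400·(0.950900+0.929800))/(1+7/400) = 8947/10000 ≈ 0.894700
step 4 [4y] swap r/1=723/18154: DF=(1 − 723/18154·(0.950900+0.929800+0.894700))/(1+723/18154) = 4277/5000 ≈ 0.855400
step 5 [5y] swap r/1=1933/44375: DF=(1 − 1933/44375·(0.950900+0.929800+0.894700+0.855400))/(1+1933/44375) = 8067/10000 ≈ 0.806700
step 6 [6y] zero: DF = P = 3881/5000 ≈ 0.776200
step 7 [7y] swap r/1=2336/59801: DF=(1 − 2336/59801·(0.950900+0.929800+0.894700+0.855400+0.806700+0.776200))/(1+2336/59801) = 479/625 ≈ 0.766400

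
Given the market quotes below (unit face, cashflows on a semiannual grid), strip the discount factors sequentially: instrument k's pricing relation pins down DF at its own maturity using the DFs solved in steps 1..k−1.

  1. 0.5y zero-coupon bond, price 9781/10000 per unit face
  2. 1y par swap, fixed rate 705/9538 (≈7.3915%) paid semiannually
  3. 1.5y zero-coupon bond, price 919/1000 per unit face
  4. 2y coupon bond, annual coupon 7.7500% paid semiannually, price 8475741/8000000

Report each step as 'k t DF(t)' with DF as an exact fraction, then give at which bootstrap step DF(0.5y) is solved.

step 1 [0.5y] zero: DF = P = 9781/10000 ≈ 0.978100
step 2 [1y] swap r/2=705/19076: DF=(1 − 705/19076·(0.978100))/(1+705/19076) = 1859/2000 ≈ 0.929500
step 3 [1.5y] zero: DF = P = 919/1000 ≈ 0.919000
step 4 [2y] bond c/2=31/800: DF=(8475741/8000000 − 31/800·(0.978100+0.929500+0.919000))/(1+31/800) = 1829/2000 ≈ 0.914500

1 1/2 9781/10000
2 1 1859/2000
3 3/2 919/1000
4 2 1829/2000
DF(0.5y) is solved at step 1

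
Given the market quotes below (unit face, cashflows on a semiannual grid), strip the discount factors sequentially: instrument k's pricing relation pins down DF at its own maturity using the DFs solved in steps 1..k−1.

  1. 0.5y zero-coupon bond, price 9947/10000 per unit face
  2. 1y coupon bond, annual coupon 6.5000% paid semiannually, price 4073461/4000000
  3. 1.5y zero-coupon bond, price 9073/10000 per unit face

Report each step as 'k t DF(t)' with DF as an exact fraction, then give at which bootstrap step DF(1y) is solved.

step 1 [0.5y] zero: DF = P = 9947/10000 ≈ 0.994700
step 2 [1y] bond c/2=13/400: DF=(4073461/4000000 − 13/400·(0.994700))/(1+13/400) = 191/200 ≈ 0.955000
step 3 [1.5y] zero: DF = P = 9073/10000 ≈ 0.907300

1 1/2 9947/10000
2 1 191/200
3 3/2 9073/10000
DF(1y) is solved at step 2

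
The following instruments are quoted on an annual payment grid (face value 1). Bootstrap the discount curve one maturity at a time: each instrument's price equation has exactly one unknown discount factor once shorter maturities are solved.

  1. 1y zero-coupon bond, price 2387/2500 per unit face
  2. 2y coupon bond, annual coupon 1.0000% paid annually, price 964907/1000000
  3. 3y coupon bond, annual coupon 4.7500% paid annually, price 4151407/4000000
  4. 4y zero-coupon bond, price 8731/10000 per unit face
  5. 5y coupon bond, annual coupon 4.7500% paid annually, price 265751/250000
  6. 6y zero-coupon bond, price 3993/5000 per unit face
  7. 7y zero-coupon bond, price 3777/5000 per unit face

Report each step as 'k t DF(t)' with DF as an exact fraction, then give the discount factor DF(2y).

step 1 [1y] zero: DF = P = 2387/2500 ≈ 0.954800
step 2 [2y] bond c/1=1/100: DF=(964907/1000000 − 1/100·(0.954800))/(1+1/100) = 9459/10000 ≈ 0.945900
step 3 [3y] bond c/1=19/400: DF=(4151407/4000000 − 19/400·(0.954800+0.945900))/(1+19/400) = 4523/5000 ≈ 0.904600
step 4 [4y] zero: DF = P = 8731/10000 ≈ 0.873100
step 5 [5y] bond c/1=19/400: DF=(265751/250000 − 19/400·(0.954800+0.945900+0.904600+0.873100))/(1+19/400) = 106/125 ≈ 0.848000
step 6 [6y] zero: DF = P = 3993/5000 ≈ 0.798600
step 7 [7y] zero: DF = P = 3777/5000 ≈ 0.755400

1 1 2387/2500
2 2 9459/10000
3 3 4523/5000
4 4 8731/10000
5 5 106/125
6 6 3993/5000
7 7 3777/5000
DF(2y) = 9459/10000 ≈ 0.945900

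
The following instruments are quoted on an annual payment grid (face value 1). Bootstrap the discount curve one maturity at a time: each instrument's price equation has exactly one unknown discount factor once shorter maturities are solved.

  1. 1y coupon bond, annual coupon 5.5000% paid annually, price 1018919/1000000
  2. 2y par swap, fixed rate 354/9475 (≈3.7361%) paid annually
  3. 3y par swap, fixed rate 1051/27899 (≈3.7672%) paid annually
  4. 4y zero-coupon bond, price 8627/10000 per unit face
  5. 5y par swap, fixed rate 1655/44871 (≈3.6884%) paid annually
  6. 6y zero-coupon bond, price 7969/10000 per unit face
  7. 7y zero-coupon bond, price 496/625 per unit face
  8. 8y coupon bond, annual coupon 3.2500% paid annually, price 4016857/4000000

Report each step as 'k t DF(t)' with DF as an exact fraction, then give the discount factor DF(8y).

step 1 [1y] bond c/1=11/200: DF=(1018919/1000000 − 11/200·(0))/(1+11/200) = 4829/5000 ≈ 0.965800
step 2 [2y] swap r/1=354/9475: DF=(1 − 354/9475·(0.965800))/(1+354/9475) = 2323/2500 ≈ 0.929200
step 3 [3y] swap r/1=1051/27899: DF=(1 − 1051/27899·(0.965800+0.929200))/(1+1051/27899) = 8949/10000 ≈ 0.894900
step 4 [4y] zero: DF = P = 8627/10000 ≈ 0.862700
step 5 [5y] swap r/1=1655/44871: DF=(1 − 1655/44871·(0.965800+0.929200+0.894900+0.862700))/(1+1655/44871) = 1669/2000 ≈ 0.834500
step 6 [6y] zero: DF = P = 7969/10000 ≈ 0.796900
step 7 [7y] zero: DF = P = 496/625 ≈ 0.793600
step 8 [8y] bond c/1=13/400: DF=(4016857/4000000 − 13/400·(0.965800+0.929200+0.894900+0.862700+0.834500+0.796900+0.793600))/(1+13/400) = 7813/10000 ≈ 0.781300

1 1 4829/5000
2 2 2323/2500
3 3 8949/10000
4 4 8627/10000
5 5 1669/2000
6 6 7969/10000
7 7 496/625
8 8 7813/10000
DF(8y) = 7813/10000 ≈ 0.781300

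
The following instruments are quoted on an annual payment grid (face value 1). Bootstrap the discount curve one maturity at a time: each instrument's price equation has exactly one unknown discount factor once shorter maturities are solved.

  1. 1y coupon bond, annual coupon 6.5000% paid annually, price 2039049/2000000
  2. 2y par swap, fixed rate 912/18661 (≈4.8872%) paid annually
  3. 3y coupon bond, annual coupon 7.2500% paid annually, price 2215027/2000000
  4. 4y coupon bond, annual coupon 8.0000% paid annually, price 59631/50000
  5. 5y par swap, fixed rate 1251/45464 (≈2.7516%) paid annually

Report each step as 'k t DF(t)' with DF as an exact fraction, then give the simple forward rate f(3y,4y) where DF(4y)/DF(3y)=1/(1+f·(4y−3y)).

1 1 9573/10000
2 2 568/625
3 3 1813/2000
4 4 8989/10000
5 5 8749/10000
f(3y,4y) = ((1813/2000)/(8989/10000) − 1)/(1) = 76/8989 ≈ 0.8455%

step 1 [1y] bond c/1=13/200: DF=(2039049/2000000 − 13/200·(0))/(1+13/200) = 9573/10000 ≈ 0.957300
step 2 [2y] swap r/1=912/18661: DF=(1 − 912/18661·(0.957300))/(1+912/18661) = 568/625 ≈ 0.908800
step 3 [3y] bond c/1=29/400: DF=(2215027/2000000 − 29/400·(0.957300+0.908800))/(1+29/400) = 1813/2000 ≈ 0.906500
step 4 [4y] bond c/1=2/25: DF=(59631/50000 − 2/25·(0.957300+0.908800+0.906500))/(1+2/25) = 8989/10000 ≈ 0.898900
step 5 [5y] swap r/1=1251/45464: DF=(1 − 1251/45464·(0.957300+0.908800+0.906500+0.898900))/(1+1251/45464) = 8749/10000 ≈ 0.874900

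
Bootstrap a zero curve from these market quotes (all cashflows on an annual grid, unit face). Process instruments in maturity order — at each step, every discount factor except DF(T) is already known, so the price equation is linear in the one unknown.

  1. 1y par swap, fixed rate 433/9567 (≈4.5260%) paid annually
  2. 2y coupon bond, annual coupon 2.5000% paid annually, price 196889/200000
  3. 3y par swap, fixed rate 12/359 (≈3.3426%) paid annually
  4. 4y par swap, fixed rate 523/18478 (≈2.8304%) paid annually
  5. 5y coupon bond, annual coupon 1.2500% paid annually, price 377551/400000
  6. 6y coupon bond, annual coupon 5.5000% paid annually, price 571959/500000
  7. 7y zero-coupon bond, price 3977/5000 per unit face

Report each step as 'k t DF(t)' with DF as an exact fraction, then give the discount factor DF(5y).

1 1 9567/10000
2 2 9371/10000
3 3 1133/1250
4 4 4477/5000
5 5 4433/5000
6 6 4227/5000
7 7 3977/5000
DF(5y) = 4433/5000 ≈ 0.886600

step 1 [1y] swap r/1=433/9567: DF=(1 − 433/9567·(0))/(1+433/9567) = 9567/10000 ≈ 0.956700
step 2 [2y] bond c/1=1/40: DF=(196889/200000 − 1/40·(0.956700))/(1+1/40) = 9371/10000 ≈ 0.937100
step 3 [3y] swap r/1=12/359: DF=(1 − 12/359·(0.956700+0.937100))/(1+12/359) = 1133/1250 ≈ 0.906400
step 4 [4y] swap r/1=523/18478: DF=(1 − 523/18478·(0.956700+0.937100+0.906400))/(1+523/18478) = 4477/5000 ≈ 0.895400
step 5 [5y] bond c/1=1/80: DF=(377551/400000 − 1/80·(0.956700+0.937100+0.906400+0.895400))/(1+1/80) = 4433/5000 ≈ 0.886600
step 6 [6y] bond c/1=11/200: DF=(571959/500000 − 11/200·(0.956700+0.937100+0.906400+0.895400+0.886600))/(1+11/200) = 4227/5000 ≈ 0.845400
step 7 [7y] zero: DF = P = 3977/5000 ≈ 0.795400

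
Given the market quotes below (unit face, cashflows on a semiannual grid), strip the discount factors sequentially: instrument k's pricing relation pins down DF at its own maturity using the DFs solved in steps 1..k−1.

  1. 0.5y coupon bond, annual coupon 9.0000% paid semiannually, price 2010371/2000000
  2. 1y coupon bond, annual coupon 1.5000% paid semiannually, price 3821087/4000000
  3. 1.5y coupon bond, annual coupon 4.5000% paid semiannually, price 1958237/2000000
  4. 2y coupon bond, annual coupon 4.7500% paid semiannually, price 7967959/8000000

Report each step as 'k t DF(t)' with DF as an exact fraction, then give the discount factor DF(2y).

1 1/2 9619/10000
2 1 941/1000
3 3/2 9157/10000
4 2 363/400
DF(2y) = 363/400 ≈ 0.907500

step 1 [0.5y] bond c/2=9/200: DF=(2010371/2000000 − 9/200·(0))/(1+9/200) = 9619/10000 ≈ 0.961900
step 2 [1y] bond c/2=3/400: DF=(3821087/4000000 − 3/400·(0.961900))/(1+3/400) = 941/1000 ≈ 0.941000
step 3 [1.5y] bond c/2=9/400: DF=(1958237/2000000 − 9/400·(0.961900+0.941000))/(1+9/400) = 9157/10000 ≈ 0.915700
step 4 [2y] bond c/2=19/800: DF=(7967959/8000000 − 19/800·(0.961900+0.941000+0.915700))/(1+19/800) = 363/400 ≈ 0.907500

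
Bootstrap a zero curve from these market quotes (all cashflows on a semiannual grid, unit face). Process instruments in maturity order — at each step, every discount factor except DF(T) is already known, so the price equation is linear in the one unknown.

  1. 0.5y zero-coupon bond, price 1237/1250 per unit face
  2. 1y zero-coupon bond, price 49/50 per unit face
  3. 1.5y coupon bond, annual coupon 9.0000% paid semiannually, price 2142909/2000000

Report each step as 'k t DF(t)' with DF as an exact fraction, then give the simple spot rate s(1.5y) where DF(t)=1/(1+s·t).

step 1 [0.5y] zero: DF = P = 1237/1250 ≈ 0.989600
step 2 [1y] zero: DF = P = 49/50 ≈ 0.980000
step 3 [1.5y] bond c/2=9/200: DF=(2142909/2000000 − 9/200·(0.989600+0.980000))/(1+9/200) = 1881/2000 ≈ 0.940500

1 1/2 1237/1250
2 1 49/50
3 3/2 1881/2000
s(1.5y) = (1/(1881/2000) − 1)/(3/2) = 238/5643 ≈ 4.2176%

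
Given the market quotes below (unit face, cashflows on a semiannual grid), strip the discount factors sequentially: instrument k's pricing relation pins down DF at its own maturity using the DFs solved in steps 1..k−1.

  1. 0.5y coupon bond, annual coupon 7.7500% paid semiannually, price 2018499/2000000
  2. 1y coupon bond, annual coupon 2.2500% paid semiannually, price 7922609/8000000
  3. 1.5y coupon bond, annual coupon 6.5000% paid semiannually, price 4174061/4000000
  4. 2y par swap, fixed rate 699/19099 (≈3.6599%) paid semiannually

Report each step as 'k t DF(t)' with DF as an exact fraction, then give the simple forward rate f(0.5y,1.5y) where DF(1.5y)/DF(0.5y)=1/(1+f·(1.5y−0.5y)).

step 1 [0.5y] bond c/2=31/800: DF=(2018499/2000000 − 31/800·(0))/(1+31/800) = 2429/2500 ≈ 0.971600
step 2 [1y] bond c/2=9/800: DF=(7922609/8000000 − 9/800·(0.971600))/(1+9/800) = 1937/2000 ≈ 0.968500
step 3 [1.5y] bond c/2=13/400: DF=(4174061/4000000 − 13/400·(0.971600+0.968500))/(1+13/400) = 1187/1250 ≈ 0.949600
step 4 [2y] swap r/2=699/38198: DF=(1 − 699/38198·(0.971600+0.968500+0.949600))/(1+699/38198) = 9301/10000 ≈ 0.930100

1 1/2 2429/2500
2 1 1937/2000
3 3/2 1187/1250
4 2 9301/10000
f(0.5y,1.5y) = ((2429/2500)/(1187/1250) − 1)/(1) = 55/2374 ≈ 2.3168%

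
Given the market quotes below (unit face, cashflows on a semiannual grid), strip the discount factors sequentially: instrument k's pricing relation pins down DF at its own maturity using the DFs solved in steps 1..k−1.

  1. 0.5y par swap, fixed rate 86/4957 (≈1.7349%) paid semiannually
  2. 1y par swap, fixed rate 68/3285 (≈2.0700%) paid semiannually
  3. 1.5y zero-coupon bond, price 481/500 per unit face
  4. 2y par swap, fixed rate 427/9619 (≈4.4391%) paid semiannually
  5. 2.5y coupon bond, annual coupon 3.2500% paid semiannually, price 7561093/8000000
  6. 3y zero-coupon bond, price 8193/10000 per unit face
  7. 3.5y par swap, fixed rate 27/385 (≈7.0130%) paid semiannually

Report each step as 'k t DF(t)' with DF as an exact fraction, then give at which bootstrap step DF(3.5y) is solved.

step 1 [0.5y] swap r/2=43/4957: DF=(1 − 43/4957·(0))/(1+43/4957) = 4957/5000 ≈ 0.991400
step 2 [1y] swap r/2=34/3285: DF=(1 − 34/3285·(0.991400))/(1+34/3285) = 2449/2500 ≈ 0.979600
step 3 [1.5y] zero: DF = P = 481/500 ≈ 0.962000
step 4 [2y] swap r/2=427/19238: DF=(1 − 427/19238·(0.991400+0.979600+0.962000))/(1+427/19238) = 4573/5000 ≈ 0.914600
step 5 [2.5y] bond c/2=13/800: DF=(7561093/8000000 − 13/800·(0.991400+0.979600+0.962000+0.914600))/(1+13/800) = 1737/2000 ≈ 0.868500
step 6 [3y] zero: DF = P = 8193/10000 ≈ 0.819300
step 7 [3.5y] swap r/2=27/770: DF=(1 − 27/770·(0.991400+0.979600+0.962000+0.914600+0.868500+0.819300))/(1+27/770) = 3893/5000 ≈ 0.778600

1 1/2 4957/5000
2 1 2449/2500
3 3/2 481/500
4 2 4573/5000
5 5/2 1737/2000
6 3 8193/10000
7 7/2 3893/5000
DF(3.5y) is solved at step 7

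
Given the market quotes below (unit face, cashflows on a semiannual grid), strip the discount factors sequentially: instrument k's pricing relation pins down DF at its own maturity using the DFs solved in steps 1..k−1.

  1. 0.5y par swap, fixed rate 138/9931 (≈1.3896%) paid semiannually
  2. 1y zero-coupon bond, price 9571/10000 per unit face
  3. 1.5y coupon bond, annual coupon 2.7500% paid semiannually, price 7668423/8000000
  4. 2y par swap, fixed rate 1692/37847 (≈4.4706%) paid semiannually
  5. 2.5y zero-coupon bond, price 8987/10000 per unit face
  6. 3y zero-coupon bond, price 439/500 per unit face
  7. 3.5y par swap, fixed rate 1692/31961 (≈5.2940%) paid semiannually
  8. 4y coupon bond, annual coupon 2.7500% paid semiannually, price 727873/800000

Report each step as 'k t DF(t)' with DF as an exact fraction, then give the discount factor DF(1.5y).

1 1/2 9931/10000
2 1 9571/10000
3 3/2 9191/10000
4 2 4577/5000
5 5/2 8987/10000
6 3 439/500
7 7/2 2077/2500
8 4 2027/2500
DF(1.5y) = 9191/10000 ≈ 0.919100

step 1 [0.5y] swap r/2=69/9931: DF=(1 − 69/9931·(0))/(1+69/9931) = 9931/10000 ≈ 0.993100
step 2 [1y] zero: DF = P = 9571/10000 ≈ 0.957100
step 3 [1.5y] bond c/2=11/800: DF=(7668423/8000000 − 11/800·(0.993100+0.957100))/(1+11/800) = 9191/10000 ≈ 0.919100
step 4 [2y] swap r/2=846/37847: DF=(1 − 846/37847·(0.993100+0.957100+0.919100))/(1+846/37847) = 4577/5000 ≈ 0.915400
step 5 [2.5y] zero: DF = P = 8987/10000 ≈ 0.898700
step 6 [3y] zero: DF = P = 439/500 ≈ 0.878000
step 7 [3.5y] swap r/2=846/31961: DF=(1 − 846/31961·(0.993100+0.957100+0.919100+0.915400+0.898700+0.878000))/(1+846/31961) = 2077/2500 ≈ 0.830800
step 8 [4y] bond c/2=11/800: DF=(727873/800000 − 11/800·(0.993100+0.957100+0.919100+0.915400+0.898700+0.878000+0.830800))/(1+11/800) = 2027/2500 ≈ 0.810800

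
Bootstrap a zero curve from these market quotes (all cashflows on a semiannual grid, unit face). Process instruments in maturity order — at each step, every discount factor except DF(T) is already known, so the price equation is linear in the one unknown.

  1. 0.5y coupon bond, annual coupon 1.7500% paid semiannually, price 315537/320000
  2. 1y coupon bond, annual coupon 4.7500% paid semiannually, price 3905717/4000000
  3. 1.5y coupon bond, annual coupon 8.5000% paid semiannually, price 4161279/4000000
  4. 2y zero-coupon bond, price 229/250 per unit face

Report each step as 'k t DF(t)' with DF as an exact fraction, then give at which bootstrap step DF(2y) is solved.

step 1 [0.5y] bond c/2=7/800: DF=(315537/320000 − 7/800·(0))/(1+7/800) = 391/400 ≈ 0.977500
step 2 [1y] bond c/2=19/800: DF=(3905717/4000000 − 19/800·(0.977500))/(1+19/800) = 9311/10000 ≈ 0.931100
step 3 [1.5y] bond c/2=17/400: DF=(4161279/4000000 − 17/400·(0.977500+0.931100))/(1+17/400) = 9201/10000 ≈ 0.920100
step 4 [2y] zero: DF = P = 229/250 ≈ 0.916000

1 1/2 391/400
2 1 9311/10000
3 3/2 9201/10000
4 2 229/250
DF(2y) is solved at step 4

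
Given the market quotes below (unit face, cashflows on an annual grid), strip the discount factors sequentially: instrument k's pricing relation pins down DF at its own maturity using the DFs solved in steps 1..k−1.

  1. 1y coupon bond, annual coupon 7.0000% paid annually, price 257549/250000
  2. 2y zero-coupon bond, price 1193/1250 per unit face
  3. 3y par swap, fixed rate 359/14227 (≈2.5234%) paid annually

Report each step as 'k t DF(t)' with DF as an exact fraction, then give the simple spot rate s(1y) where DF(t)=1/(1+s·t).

step 1 [1y] bond c/1=7/100: DF=(257549/250000 − 7/100·(0))/(1+7/100) = 2407/2500 ≈ 0.962800
step 2 [2y] zero: DF = P = 1193/1250 ≈ 0.954400
step 3 [3y] swap r/1=359/14227: DF=(1 − 359/14227·(0.962800+0.954400))/(1+359/14227) = 4641/5000 ≈ 0.928200

1 1 2407/2500
2 2 1193/1250
3 3 4641/5000
s(1y) = (1/(2407/2500) − 1)/(1) = 93/2407 ≈ 3.8637%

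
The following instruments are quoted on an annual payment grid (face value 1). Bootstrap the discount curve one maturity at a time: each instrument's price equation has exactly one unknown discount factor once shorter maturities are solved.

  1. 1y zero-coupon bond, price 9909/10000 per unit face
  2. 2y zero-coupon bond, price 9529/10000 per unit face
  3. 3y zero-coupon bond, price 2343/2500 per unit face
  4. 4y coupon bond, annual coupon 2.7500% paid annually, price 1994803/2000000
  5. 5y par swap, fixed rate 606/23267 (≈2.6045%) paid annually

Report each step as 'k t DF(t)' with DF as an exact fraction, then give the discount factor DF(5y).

1 1 9909/10000
2 2 9529/10000
3 3 2343/2500
4 4 1117/1250
5 5 2197/2500
DF(5y) = 2197/2500 ≈ 0.878800

step 1 [1y] zero: DF = P = 9909/10000 ≈ 0.990900
step 2 [2y] zero: DF = P = 9529/10000 ≈ 0.952900
step 3 [3y] zero: DF = P = 2343/2500 ≈ 0.937200
step 4 [4y] bond c/1=11/400: DF=(1994803/2000000 − 11/400·(0.990900+0.952900+0.937200))/(1+11/400) = 1117/1250 ≈ 0.893600
step 5 [5y] swap r/1=606/23267: DF=(1 − 606/23267·(0.990900+0.952900+0.937200+0.893600))/(1+606/23267) = 2197/2500 ≈ 0.878800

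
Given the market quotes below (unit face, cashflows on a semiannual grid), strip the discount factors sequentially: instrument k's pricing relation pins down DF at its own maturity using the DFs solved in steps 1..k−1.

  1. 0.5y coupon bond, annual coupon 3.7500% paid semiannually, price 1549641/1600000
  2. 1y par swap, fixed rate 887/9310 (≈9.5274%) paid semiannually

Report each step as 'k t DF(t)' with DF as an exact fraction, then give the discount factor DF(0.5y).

1 1/2 9507/10000
2 1 9113/10000
DF(0.5y) = 9507/10000 ≈ 0.950700

step 1 [0.5y] bond c/2=3/160: DF=(1549641/1600000 − 3/160·(0))/(1+3/160) = 9507/10000 ≈ 0.950700
step 2 [1y] swap r/2=887/18620: DF=(1 − 887/18620·(0.950700))/(1+887/18620) = 9113/10000 ≈ 0.911300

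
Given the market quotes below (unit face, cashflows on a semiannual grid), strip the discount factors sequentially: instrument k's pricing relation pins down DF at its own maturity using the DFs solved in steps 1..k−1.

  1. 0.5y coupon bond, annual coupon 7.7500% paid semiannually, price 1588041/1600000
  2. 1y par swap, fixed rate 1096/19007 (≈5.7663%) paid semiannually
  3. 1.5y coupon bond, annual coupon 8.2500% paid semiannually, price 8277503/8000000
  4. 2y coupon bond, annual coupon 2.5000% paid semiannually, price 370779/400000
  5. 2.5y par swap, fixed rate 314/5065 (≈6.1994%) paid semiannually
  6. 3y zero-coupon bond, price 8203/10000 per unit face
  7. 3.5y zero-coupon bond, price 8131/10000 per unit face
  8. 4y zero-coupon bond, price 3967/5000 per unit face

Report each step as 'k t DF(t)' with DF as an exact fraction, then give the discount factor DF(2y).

1 1/2 1911/2000
2 1 2363/2500
3 3/2 574/625
4 2 8807/10000
5 5/2 8587/10000
6 3 8203/10000
7 7/2 8131/10000
8 4 3967/5000
DF(2y) = 8807/10000 ≈ 0.880700

step 1 [0.5y] bond c/2=31/800: DF=(1588041/1600000 − 31/800·(0))/(1+31/800) = 1911/2000 ≈ 0.955500
step 2 [1y] swap r/2=548/19007: DF=(1 − 548/19007·(0.955500))/(1+548/19007) = 2363/2500 ≈ 0.945200
step 3 [1.5y] bond c/2=33/800: DF=(8277503/8000000 − 33/800·(0.955500+0.945200))/(1+33/800) = 574/625 ≈ 0.918400
step 4 [2y] bond c/2=1/80: DF=(370779/400000 − 1/80·(0.955500+0.945200+0.918400))/(1+1/80) = 8807/10000 ≈ 0.880700
step 5 [2.5y] swap r/2=157/5065: DF=(1 − 157/5065·(0.955500+0.945200+0.918400+0.880700))/(1+157/5065) = 8587/10000 ≈ 0.858700
step 6 [3y] zero: DF = P = 8203/10000 ≈ 0.820300
step 7 [3.5y] zero: DF = P = 8131/10000 ≈ 0.813100
step 8 [4y] zero: DF = P = 3967/5000 ≈ 0.793400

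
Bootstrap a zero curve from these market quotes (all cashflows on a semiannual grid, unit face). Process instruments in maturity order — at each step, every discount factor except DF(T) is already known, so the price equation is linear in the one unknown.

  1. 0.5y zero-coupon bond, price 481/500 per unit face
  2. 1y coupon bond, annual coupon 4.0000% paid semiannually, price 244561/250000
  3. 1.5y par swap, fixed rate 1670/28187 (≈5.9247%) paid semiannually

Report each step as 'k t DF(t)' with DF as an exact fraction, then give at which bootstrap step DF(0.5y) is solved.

step 1 [0.5y] zero: DF = P = 481/500 ≈ 0.962000
step 2 [1y] bond c/2=1/50: DF=(244561/250000 − 1/50·(0.962000))/(1+1/50) = 4701/5000 ≈ 0.940200
step 3 [1.5y] swap r/2=835/28187: DF=(1 − 835/28187·(0.962000+0.940200))/(1+835/28187) = 1833/2000 ≈ 0.916500

1 1/2 481/500
2 1 4701/5000
3 3/2 1833/2000
DF(0.5y) is solved at step 1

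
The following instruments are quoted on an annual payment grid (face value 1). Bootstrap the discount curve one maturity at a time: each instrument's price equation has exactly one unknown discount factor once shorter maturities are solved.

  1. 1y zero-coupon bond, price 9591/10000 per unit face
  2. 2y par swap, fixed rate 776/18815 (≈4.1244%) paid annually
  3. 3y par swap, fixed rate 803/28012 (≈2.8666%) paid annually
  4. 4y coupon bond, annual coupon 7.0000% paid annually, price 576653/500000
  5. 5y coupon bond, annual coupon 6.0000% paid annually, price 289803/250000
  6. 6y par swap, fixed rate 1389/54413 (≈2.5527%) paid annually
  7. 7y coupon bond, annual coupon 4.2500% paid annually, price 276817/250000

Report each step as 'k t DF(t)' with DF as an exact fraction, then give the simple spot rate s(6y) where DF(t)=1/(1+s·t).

step 1 [1y] zero: DF = P = 9591/10000 ≈ 0.959100
step 2 [2y] swap r/1=776/18815: DF=(1 − 776/18815·(0.959100))/(1+776/18815) = 1153/1250 ≈ 0.922400
step 3 [3y] swap r/1=803/28012: DF=(1 − 803/28012·(0.959100+0.922400))/(1+803/28012) = 9197/10000 ≈ 0.919700
step 4 [4y] bond c/1=7/100: DF=(576653/500000 − 7/100·(0.959100+0.922400+0.919700))/(1+7/100) = 4473/5000 ≈ 0.894600
step 5 [5y] bond c/1=3/50: DF=(289803/250000 − 3/50·(0.959100+0.922400+0.919700+0.894600))/(1+3/50) = 2211/2500 ≈ 0.884400
step 6 [6y] swap r/1=1389/54413: DF=(1 − 1389/54413·(0.959100+0.922400+0.919700+0.894600+0.884400))/(1+1389/54413) = 8611/10000 ≈ 0.861100
step 7 [7y] bond c/1=17/400: DF=(276817/250000 − 17/400·(0.959100+0.922400+0.919700+0.894600+0.884400+0.861100))/(1+17/400) = 8403/10000 ≈ 0.840300

1 1 9591/10000
2 2 1153/1250
3 3 9197/10000
4 4 4473/5000
5 5 2211/2500
6 6 8611/10000
7 7 8403/10000
s(6y) = (1/(8611/10000) − 1)/(6) = 463/17222 ≈ 2.6884%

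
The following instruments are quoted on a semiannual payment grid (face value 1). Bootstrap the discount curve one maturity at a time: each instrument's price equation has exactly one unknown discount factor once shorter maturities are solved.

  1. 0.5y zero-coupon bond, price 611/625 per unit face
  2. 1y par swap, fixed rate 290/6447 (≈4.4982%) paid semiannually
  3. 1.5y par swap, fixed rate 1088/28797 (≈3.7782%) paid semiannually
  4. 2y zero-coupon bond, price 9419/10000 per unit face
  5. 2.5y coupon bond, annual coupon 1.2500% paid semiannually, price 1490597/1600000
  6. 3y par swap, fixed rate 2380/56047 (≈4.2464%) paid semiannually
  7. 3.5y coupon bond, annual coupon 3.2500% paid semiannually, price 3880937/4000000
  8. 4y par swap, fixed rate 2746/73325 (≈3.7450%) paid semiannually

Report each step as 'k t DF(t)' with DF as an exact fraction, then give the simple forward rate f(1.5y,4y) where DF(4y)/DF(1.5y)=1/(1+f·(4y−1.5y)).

step 1 [0.5y] zero: DF = P = 611/625 ≈ 0.977600
step 2 [1y] swap r/2=145/6447: DF=(1 − 145/6447·(0.977600))/(1+145/6447) = 1913/2000 ≈ 0.956500
step 3 [1.5y] swap r/2=544/28797: DF=(1 − 544/28797·(0.977600+0.956500))/(1+544/28797) = 591/625 ≈ 0.945600
step 4 [2y] zero: DF = P = 9419/10000 ≈ 0.941900
step 5 [2.5y] bond c/2=1/160: DF=(1490597/1600000 − 1/160·(0.977600+0.956500+0.945600+0.941900))/(1+1/160) = 9021/10000 ≈ 0.902100
step 6 [3y] swap r/2=1190/56047: DF=(1 − 1190/56047·(0.977600+0.956500+0.945600+0.941900+0.902100))/(1+1190/56047) = 881/1000 ≈ 0.881000
step 7 [3.5y] bond c/2=13/800: DF=(3880937/4000000 − 13/800·(0.977600+0.956500+0.945600+0.941900+0.902100+0.881000))/(1+13/800) = 8651/10000 ≈ 0.865100
step 8 [4y] swap r/2=1373/73325: DF=(1 − 1373/73325·(0.977600+0.956500+0.945600+0.941900+0.902100+0.881000+0.865100))/(1+1373/73325) = 8627/10000 ≈ 0.862700

1 1/2 611/625
2 1 1913/2000
3 3/2 591/625
4 2 9419/10000
5 5/2 9021/10000
6 3 881/1000
7 7/2 8651/10000
8 4 8627/10000
f(1.5y,4y) = ((591/625)/(8627/10000) − 1)/(5/2) = 1658/43135 ≈ 3.8437%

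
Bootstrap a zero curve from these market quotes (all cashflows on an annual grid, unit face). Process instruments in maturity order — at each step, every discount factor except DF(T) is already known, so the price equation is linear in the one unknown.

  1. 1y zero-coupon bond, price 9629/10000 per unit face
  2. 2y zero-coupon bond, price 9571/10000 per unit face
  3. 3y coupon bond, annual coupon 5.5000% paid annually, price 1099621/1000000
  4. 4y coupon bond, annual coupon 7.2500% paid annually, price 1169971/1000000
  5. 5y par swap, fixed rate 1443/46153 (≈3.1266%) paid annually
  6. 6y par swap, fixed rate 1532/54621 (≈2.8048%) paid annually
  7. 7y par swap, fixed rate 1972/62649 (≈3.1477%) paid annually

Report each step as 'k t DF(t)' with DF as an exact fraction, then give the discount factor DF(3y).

1 1 9629/10000
2 2 9571/10000
3 3 4711/5000
4 4 4487/5000
5 5 8557/10000
6 6 2117/2500
7 7 2007/2500
DF(3y) = 4711/5000 ≈ 0.942200

step 1 [1y] zero: DF = P = 9629/10000 ≈ 0.962900
step 2 [2y] zero: DF = P = 9571/10000 ≈ 0.957100
step 3 [3y] bond c/1=11/200: DF=(1099621/1000000 − 11/200·(0.962900+0.957100))/(1+11/200) = 4711/5000 ≈ 0.942200
step 4 [4y] bond c/1=29/400: DF=(1169971/1000000 − 29/400·(0.962900+0.957100+0.942200))/(1+29/400) = 4487/5000 ≈ 0.897400
step 5 [5y] swap r/1=1443/46153: DF=(1 − 1443/46153·(0.962900+0.957100+0.942200+0.897400))/(1+1443/46153) = 8557/10000 ≈ 0.855700
step 6 [6y] swap r/1=1532/54621: DF=(1 − 1532/54621·(0.962900+0.957100+0.942200+0.897400+0.855700))/(1+1532/54621) = 2117/2500 ≈ 0.846800
step 7 [7y] swap r/1=1972/62649: DF=(1 − 1972/62649·(0.962900+0.957100+0.942200+0.897400+0.855700+0.846800))/(1+1972/62649) = 2007/2500 ≈ 0.802800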